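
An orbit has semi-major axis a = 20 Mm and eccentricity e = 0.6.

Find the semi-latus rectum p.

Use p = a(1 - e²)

Convert to SI: a = 20 Mm = 2e+07 m.
p = a (1 − e²).
p = 2e+07 · (1 − (0.6)²) = 2e+07 · 0.64 ≈ 1.28e+07 m = 12.8 Mm.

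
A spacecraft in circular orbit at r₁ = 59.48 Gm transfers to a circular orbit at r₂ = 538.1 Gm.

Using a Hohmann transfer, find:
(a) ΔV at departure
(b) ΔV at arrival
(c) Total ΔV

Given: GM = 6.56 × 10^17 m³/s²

Convert to SI: r₁ = 59.48 Gm = 5.948e+10 m; r₂ = 538.1 Gm = 5.381e+11 m.
Transfer semi-major axis: a_t = (r₁ + r₂)/2 = (5.948e+10 + 5.381e+11)/2 = 2.9879e+11 m.
Circular speeds: v₁ = √(GM/r₁) = 3320.98 m/s, v₂ = √(GM/r₂) = 1104.13 m/s.
Transfer speeds (vis-viva v² = GM(2/r − 1/a_t)): v₁ᵗ = 4456.72 m/s, v₂ᵗ = 492.632 m/s.
(a) ΔV₁ = |v₁ᵗ − v₁| ≈ 1136 m/s = 1.136 km/s.
(b) ΔV₂ = |v₂ − v₂ᵗ| ≈ 611.5 m/s = 611.5 m/s.
(c) ΔV_total = ΔV₁ + ΔV₂ ≈ 1747 m/s = 1.747 km/s.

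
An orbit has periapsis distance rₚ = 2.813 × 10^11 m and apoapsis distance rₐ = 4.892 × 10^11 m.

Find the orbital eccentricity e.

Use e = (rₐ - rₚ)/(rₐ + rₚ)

e = (rₐ − rₚ) / (rₐ + rₚ).
e = (4.892e+11 − 2.813e+11) / (4.892e+11 + 2.813e+11) = 2.079e+11 / 7.705e+11 ≈ 0.2698.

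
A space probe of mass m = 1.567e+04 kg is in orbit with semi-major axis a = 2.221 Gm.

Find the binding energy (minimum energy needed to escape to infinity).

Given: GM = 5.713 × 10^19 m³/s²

Convert to SI: a = 2.221 Gm = 2.221e+09 m.
Total orbital energy is E = −GMm/(2a); binding energy is E_bind = −E = GMm/(2a).
E_bind = 5.713e+19 · 1.567e+04 / (2 · 2.221e+09) J ≈ 2.015e+14 J = 201.5 TJ.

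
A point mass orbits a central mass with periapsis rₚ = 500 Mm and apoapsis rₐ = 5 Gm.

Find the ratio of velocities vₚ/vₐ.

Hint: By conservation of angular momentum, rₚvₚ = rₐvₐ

Convert to SI: rₚ = 500 Mm = 5e+08 m; rₐ = 5 Gm = 5e+09 m.
Conservation of angular momentum gives rₚvₚ = rₐvₐ, so vₚ/vₐ = rₐ/rₚ.
vₚ/vₐ = 5e+09 / 5e+08 ≈ 10.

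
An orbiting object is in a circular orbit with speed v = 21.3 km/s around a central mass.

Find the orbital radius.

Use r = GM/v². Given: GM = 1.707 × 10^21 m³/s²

Convert to SI: v = 21.3 km/s = 21300 m/s.
For a circular orbit, v² = GM / r, so r = GM / v².
r = 1.707e+21 / (21300)² m ≈ 3.762e+12 m = 3.762 Tm.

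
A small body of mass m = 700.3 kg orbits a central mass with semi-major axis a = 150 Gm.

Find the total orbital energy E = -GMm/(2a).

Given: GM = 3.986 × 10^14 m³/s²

Convert to SI: a = 150 Gm = 1.5e+11 m.
E = −GMm / (2a).
E = −3.986e+14 · 700.3 / (2 · 1.5e+11) J ≈ -9.305e+05 J = -930.5 kJ.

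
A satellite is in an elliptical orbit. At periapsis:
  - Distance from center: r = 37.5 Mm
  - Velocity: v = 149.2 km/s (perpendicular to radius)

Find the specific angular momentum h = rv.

Convert to SI: r = 37.5 Mm = 3.75e+07 m; v = 149.2 km/s = 149200 m/s.
With v perpendicular to r, h = r · v.
h = 3.75e+07 · 149200 m²/s ≈ 5.595e+12 m²/s.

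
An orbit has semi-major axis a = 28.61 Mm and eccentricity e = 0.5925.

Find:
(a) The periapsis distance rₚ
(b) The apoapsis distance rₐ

Convert to SI: a = 28.61 Mm = 2.861e+07 m.
(a) rₚ = a(1 − e) = 2.861e+07 · (1 − 0.5925) = 2.861e+07 · 0.4075 ≈ 1.166e+07 m = 11.66 Mm.
(b) rₐ = a(1 + e) = 2.861e+07 · (1 + 0.5925) = 2.861e+07 · 1.5925 ≈ 4.556e+07 m = 45.56 Mm.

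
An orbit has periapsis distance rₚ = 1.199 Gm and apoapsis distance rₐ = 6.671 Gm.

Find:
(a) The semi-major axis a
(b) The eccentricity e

Convert to SI: rₚ = 1.199 Gm = 1.199e+09 m; rₐ = 6.671 Gm = 6.671e+09 m.
(a) a = (rₚ + rₐ) / 2 = (1.199e+09 + 6.671e+09) / 2 ≈ 3.935e+09 m = 3.935 Gm.
(b) e = (rₐ − rₚ) / (rₐ + rₚ) = (6.671e+09 − 1.199e+09) / (6.671e+09 + 1.199e+09) ≈ 0.6953.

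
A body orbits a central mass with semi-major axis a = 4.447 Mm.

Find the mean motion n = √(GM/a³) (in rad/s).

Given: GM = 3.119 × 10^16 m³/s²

Convert to SI: a = 4.447 Mm = 4.447e+06 m.
n = √(GM / a³).
n = √(3.119e+16 / (4.447e+06)³) rad/s ≈ 0.01883 rad/s.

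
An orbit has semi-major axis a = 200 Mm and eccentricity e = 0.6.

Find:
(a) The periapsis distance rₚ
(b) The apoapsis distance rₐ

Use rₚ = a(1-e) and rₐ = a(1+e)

Convert to SI: a = 200 Mm = 2e+08 m.
(a) rₚ = a(1 − e) = 2e+08 · (1 − 0.6) = 2e+08 · 0.4 ≈ 8e+07 m = 80 Mm.
(b) rₐ = a(1 + e) = 2e+08 · (1 + 0.6) = 2e+08 · 1.6 ≈ 3.2e+08 m = 320 Mm.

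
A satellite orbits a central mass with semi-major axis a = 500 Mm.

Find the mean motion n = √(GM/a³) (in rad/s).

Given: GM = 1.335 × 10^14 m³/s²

Convert to SI: a = 500 Mm = 5e+08 m.
n = √(GM / a³).
n = √(1.335e+14 / (5e+08)³) rad/s ≈ 1.033e-06 rad/s.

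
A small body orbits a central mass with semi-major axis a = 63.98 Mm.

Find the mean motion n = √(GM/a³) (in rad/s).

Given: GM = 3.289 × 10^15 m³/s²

Convert to SI: a = 63.98 Mm = 6.398e+07 m.
n = √(GM / a³).
n = √(3.289e+15 / (6.398e+07)³) rad/s ≈ 0.0001121 rad/s.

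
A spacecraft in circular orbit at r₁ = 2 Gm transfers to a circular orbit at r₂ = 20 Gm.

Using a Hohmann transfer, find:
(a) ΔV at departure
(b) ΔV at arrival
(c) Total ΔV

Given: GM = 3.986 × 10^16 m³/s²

Convert to SI: r₁ = 2 Gm = 2e+09 m; r₂ = 20 Gm = 2e+10 m.
Transfer semi-major axis: a_t = (r₁ + r₂)/2 = (2e+09 + 2e+10)/2 = 1.1e+10 m.
Circular speeds: v₁ = √(GM/r₁) = 4464.3 m/s, v₂ = √(GM/r₂) = 1411.74 m/s.
Transfer speeds (vis-viva v² = GM(2/r − 1/a_t)): v₁ᵗ = 6019.66 m/s, v₂ᵗ = 601.966 m/s.
(a) ΔV₁ = |v₁ᵗ − v₁| ≈ 1555 m/s = 1.555 km/s.
(b) ΔV₂ = |v₂ − v₂ᵗ| ≈ 809.8 m/s = 809.8 m/s.
(c) ΔV_total = ΔV₁ + ΔV₂ ≈ 2365 m/s = 2.365 km/s.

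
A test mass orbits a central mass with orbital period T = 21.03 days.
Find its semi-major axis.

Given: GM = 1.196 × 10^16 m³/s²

Convert to SI: T = 21.03 days = 1.81699e+06 s.
Invert Kepler's third law: a = (GM · T² / (4π²))^(1/3).
Substituting T = 1.81699e+06 s and GM = 1.196e+16 m³/s²:
a = (1.196e+16 · (1.81699e+06)² / (4π²))^(1/3) m
a ≈ 1e+09 m = 1 Gm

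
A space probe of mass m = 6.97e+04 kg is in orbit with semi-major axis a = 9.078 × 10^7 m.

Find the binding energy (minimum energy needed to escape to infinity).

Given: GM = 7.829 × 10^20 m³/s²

Total orbital energy is E = −GMm/(2a); binding energy is E_bind = −E = GMm/(2a).
E_bind = 7.829e+20 · 6.97e+04 / (2 · 9.078e+07) J ≈ 3.006e+17 J = 300.6 PJ.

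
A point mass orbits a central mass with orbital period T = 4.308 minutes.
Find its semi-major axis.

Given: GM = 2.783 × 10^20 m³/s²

Convert to SI: T = 4.308 minutes = 258.48 s.
Invert Kepler's third law: a = (GM · T² / (4π²))^(1/3).
Substituting T = 258.48 s and GM = 2.783e+20 m³/s²:
a = (2.783e+20 · (258.48)² / (4π²))^(1/3) m
a ≈ 7.78e+07 m = 77.8 Mm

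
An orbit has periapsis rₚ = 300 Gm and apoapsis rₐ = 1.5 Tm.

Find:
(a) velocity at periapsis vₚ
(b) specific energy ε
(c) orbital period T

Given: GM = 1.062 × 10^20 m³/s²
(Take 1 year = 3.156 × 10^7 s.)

Convert to SI: rₚ = 300 Gm = 3e+11 m; rₐ = 1.5 Tm = 1.5e+12 m.
(a) With a = (rₚ + rₐ)/2 = 9e+11 m, vₚ = √(GM (2/rₚ − 1/a)) = √(1.062e+20 · (2/3e+11 − 1/9e+11)) m/s ≈ 2.429e+04 m/s
(b) With a = (rₚ + rₐ)/2 = 9e+11 m, ε = −GM/(2a) = −1.062e+20/(2 · 9e+11) J/kg ≈ -5.9e+07 J/kg
(c) With a = (rₚ + rₐ)/2 = 9e+11 m, T = 2π √(a³/GM) = 2π √((9e+11)³/1.062e+20) s ≈ 5.206e+08 s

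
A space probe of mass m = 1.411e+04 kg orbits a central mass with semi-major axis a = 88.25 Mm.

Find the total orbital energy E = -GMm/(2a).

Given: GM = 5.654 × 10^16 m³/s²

Convert to SI: a = 88.25 Mm = 8.825e+07 m.
E = −GMm / (2a).
E = −5.654e+16 · 1.411e+04 / (2 · 8.825e+07) J ≈ -4.52e+12 J = -4.52 TJ.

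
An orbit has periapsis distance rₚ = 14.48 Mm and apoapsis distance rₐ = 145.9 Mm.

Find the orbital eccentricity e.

Convert to SI: rₚ = 14.48 Mm = 1.448e+07 m; rₐ = 145.9 Mm = 1.459e+08 m.
e = (rₐ − rₚ) / (rₐ + rₚ).
e = (1.459e+08 − 1.448e+07) / (1.459e+08 + 1.448e+07) = 1.3142e+08 / 1.6038e+08 ≈ 0.8194.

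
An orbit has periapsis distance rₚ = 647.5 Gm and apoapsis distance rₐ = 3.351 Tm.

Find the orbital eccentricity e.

Convert to SI: rₚ = 647.5 Gm = 6.475e+11 m; rₐ = 3.351 Tm = 3.351e+12 m.
e = (rₐ − rₚ) / (rₐ + rₚ).
e = (3.351e+12 − 6.475e+11) / (3.351e+12 + 6.475e+11) = 2.7035e+12 / 3.9985e+12 ≈ 0.6761.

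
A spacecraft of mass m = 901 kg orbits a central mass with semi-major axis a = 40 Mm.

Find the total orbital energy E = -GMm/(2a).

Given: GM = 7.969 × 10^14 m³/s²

Convert to SI: a = 40 Mm = 4e+07 m.
E = −GMm / (2a).
E = −7.969e+14 · 901 / (2 · 4e+07) J ≈ -8.975e+09 J = -8.975 GJ.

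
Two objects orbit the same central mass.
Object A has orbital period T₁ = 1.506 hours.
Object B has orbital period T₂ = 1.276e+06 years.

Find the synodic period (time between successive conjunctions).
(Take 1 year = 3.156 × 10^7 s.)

Convert to SI: T₁ = 1.506 hours = 5421.6 s; T₂ = 1.276e+06 years = 4.02706e+13 s.
T_syn = |T₁ · T₂ / (T₁ − T₂)|.
T_syn = |5421.6 · 4.02706e+13 / (5421.6 − 4.02706e+13)| s ≈ 5422 s = 1.506 hours.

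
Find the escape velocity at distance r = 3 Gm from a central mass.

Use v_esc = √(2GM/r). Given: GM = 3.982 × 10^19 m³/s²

Convert to SI: r = 3 Gm = 3e+09 m.
Escape velocity comes from setting total energy to zero: ½v² − GM/r = 0 ⇒ v_esc = √(2GM / r).
v_esc = √(2 · 3.982e+19 / 3e+09) m/s ≈ 1.629e+05 m/s = 162.9 km/s.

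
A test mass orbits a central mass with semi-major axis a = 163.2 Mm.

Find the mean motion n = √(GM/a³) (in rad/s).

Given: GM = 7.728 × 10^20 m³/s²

Convert to SI: a = 163.2 Mm = 1.632e+08 m.
n = √(GM / a³).
n = √(7.728e+20 / (1.632e+08)³) rad/s ≈ 0.01333 rad/s.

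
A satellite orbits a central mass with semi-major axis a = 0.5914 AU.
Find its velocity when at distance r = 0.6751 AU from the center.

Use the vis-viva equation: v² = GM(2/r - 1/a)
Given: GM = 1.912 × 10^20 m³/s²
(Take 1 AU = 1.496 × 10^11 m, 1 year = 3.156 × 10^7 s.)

Convert to SI: a = 0.5914 AU = 8.84734e+10 m; r = 0.6751 AU = 1.00995e+11 m.
Vis-viva: v = √(GM · (2/r − 1/a)).
2/r − 1/a = 2/1.00995e+11 − 1/8.84734e+10 = 8.50014e-12 m⁻¹.
v = √(1.912e+20 · 8.50014e-12) m/s ≈ 4.031e+04 m/s = 8.505 AU/year.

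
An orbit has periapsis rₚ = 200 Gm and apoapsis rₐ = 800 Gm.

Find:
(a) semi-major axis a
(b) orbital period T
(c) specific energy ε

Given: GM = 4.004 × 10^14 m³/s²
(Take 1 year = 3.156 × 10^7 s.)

Convert to SI: rₚ = 200 Gm = 2e+11 m; rₐ = 800 Gm = 8e+11 m.
(a) a = (rₚ + rₐ)/2 = (2e+11 + 8e+11)/2 ≈ 5e+11 m
(b) With a = (rₚ + rₐ)/2 = 5e+11 m, T = 2π √(a³/GM) = 2π √((5e+11)³/4.004e+14) s ≈ 1.11e+11 s
(c) With a = (rₚ + rₐ)/2 = 5e+11 m, ε = −GM/(2a) = −4.004e+14/(2 · 5e+11) J/kg ≈ -400.4 J/kg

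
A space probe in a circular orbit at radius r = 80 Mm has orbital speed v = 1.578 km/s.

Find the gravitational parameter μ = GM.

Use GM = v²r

Convert to SI: r = 80 Mm = 8e+07 m; v = 1.578 km/s = 1578 m/s.
For a circular orbit v² = GM/r, so GM = v² · r.
GM = (1578)² · 8e+07 m³/s² ≈ 1.992e+14 m³/s² = 1.992 × 10^14 m³/s².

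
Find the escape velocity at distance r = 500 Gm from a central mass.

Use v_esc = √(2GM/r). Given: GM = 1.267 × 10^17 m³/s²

Convert to SI: r = 500 Gm = 5e+11 m.
Escape velocity comes from setting total energy to zero: ½v² − GM/r = 0 ⇒ v_esc = √(2GM / r).
v_esc = √(2 · 1.267e+17 / 5e+11) m/s ≈ 711.9 m/s = 711.9 m/s.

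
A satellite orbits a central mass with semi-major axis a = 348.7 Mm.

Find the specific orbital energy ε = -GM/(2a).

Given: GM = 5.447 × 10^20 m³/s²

Convert to SI: a = 348.7 Mm = 3.487e+08 m.
ε = −GM / (2a).
ε = −5.447e+20 / (2 · 3.487e+08) J/kg ≈ -7.81e+11 J/kg = -781 GJ/kg.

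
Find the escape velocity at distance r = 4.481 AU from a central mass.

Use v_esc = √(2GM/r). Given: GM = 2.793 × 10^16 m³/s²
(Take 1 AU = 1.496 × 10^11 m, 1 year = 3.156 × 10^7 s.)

Convert to SI: r = 4.481 AU = 6.70358e+11 m.
Escape velocity comes from setting total energy to zero: ½v² − GM/r = 0 ⇒ v_esc = √(2GM / r).
v_esc = √(2 · 2.793e+16 / 6.70358e+11) m/s ≈ 288.7 m/s = 0.0609 AU/year.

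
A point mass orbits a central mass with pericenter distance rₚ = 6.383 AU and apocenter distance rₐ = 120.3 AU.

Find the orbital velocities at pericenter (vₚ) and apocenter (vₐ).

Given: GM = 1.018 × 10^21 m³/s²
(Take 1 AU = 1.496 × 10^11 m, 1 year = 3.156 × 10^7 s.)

Convert to SI: rₚ = 6.383 AU = 9.54897e+11 m; rₐ = 120.3 AU = 1.79969e+13 m.
Use the vis-viva equation v² = GM(2/r − 1/a) with a = (rₚ + rₐ)/2 = (9.54897e+11 + 1.79969e+13)/2 = 9.47589e+12 m.
vₚ = √(GM · (2/rₚ − 1/a)) = √(1.018e+21 · (2/9.54897e+11 − 1/9.47589e+12)) m/s ≈ 4.5e+04 m/s = 9.493 AU/year.
vₐ = √(GM · (2/rₐ − 1/a)) = √(1.018e+21 · (2/1.79969e+13 − 1/9.47589e+12)) m/s ≈ 2388 m/s = 0.5037 AU/year.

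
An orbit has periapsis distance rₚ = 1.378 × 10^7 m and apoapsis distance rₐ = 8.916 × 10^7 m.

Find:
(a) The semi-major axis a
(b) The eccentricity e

(a) a = (rₚ + rₐ) / 2 = (1.378e+07 + 8.916e+07) / 2 ≈ 5.147e+07 m = 5.147 × 10^7 m.
(b) e = (rₐ − rₚ) / (rₐ + rₚ) = (8.916e+07 − 1.378e+07) / (8.916e+07 + 1.378e+07) ≈ 0.7323.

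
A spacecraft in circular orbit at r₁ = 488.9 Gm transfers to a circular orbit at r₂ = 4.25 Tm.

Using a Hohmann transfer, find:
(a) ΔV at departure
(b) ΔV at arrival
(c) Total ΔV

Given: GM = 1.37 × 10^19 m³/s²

Convert to SI: r₁ = 488.9 Gm = 4.889e+11 m; r₂ = 4.25 Tm = 4.25e+12 m.
Transfer semi-major axis: a_t = (r₁ + r₂)/2 = (4.889e+11 + 4.25e+12)/2 = 2.36945e+12 m.
Circular speeds: v₁ = √(GM/r₁) = 5293.59 m/s, v₂ = √(GM/r₂) = 1795.42 m/s.
Transfer speeds (vis-viva v² = GM(2/r − 1/a_t)): v₁ᵗ = 7089.59 m/s, v₂ᵗ = 815.553 m/s.
(a) ΔV₁ = |v₁ᵗ − v₁| ≈ 1796 m/s = 1.796 km/s.
(b) ΔV₂ = |v₂ − v₂ᵗ| ≈ 979.9 m/s = 979.9 m/s.
(c) ΔV_total = ΔV₁ + ΔV₂ ≈ 2776 m/s = 2.776 km/s.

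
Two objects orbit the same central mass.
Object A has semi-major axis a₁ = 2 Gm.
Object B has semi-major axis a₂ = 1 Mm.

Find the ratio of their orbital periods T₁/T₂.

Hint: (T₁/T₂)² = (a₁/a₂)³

Convert to SI: a₁ = 2 Gm = 2e+09 m; a₂ = 1 Mm = 1e+06 m.
From Kepler's third law, (T₁/T₂)² = (a₁/a₂)³, so T₁/T₂ = (a₁/a₂)^(3/2).
a₁/a₂ = 2e+09 / 1e+06 = 2000.
T₁/T₂ = (2000)^(3/2) ≈ 8.944e+04.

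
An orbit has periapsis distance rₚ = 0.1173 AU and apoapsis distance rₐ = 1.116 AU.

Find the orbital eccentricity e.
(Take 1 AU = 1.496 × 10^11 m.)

Convert to SI: rₚ = 0.1173 AU = 1.75481e+10 m; rₐ = 1.116 AU = 1.66954e+11 m.
e = (rₐ − rₚ) / (rₐ + rₚ).
e = (1.66954e+11 − 1.75481e+10) / (1.66954e+11 + 1.75481e+10) = 1.49406e+11 / 1.84502e+11 ≈ 0.8098.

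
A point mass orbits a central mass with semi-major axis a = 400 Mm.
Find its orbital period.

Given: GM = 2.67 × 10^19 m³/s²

Convert to SI: a = 400 Mm = 4e+08 m.
Kepler's third law: T = 2π √(a³ / GM).
Substituting a = 4e+08 m and GM = 2.67e+19 m³/s²:
T = 2π √((4e+08)³ / 2.67e+19) s
T ≈ 9728 s = 2.702 hours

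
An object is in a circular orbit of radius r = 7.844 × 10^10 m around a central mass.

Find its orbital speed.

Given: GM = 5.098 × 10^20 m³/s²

For a circular orbit, gravity supplies the centripetal force, so v = √(GM / r).
v = √(5.098e+20 / 7.844e+10) m/s ≈ 8.062e+04 m/s = 80.62 km/s.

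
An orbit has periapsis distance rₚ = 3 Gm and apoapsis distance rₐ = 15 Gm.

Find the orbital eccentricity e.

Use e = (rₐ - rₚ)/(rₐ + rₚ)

Convert to SI: rₚ = 3 Gm = 3e+09 m; rₐ = 15 Gm = 1.5e+10 m.
e = (rₐ − rₚ) / (rₐ + rₚ).
e = (1.5e+10 − 3e+09) / (1.5e+10 + 3e+09) = 1.2e+10 / 1.8e+10 ≈ 0.6667.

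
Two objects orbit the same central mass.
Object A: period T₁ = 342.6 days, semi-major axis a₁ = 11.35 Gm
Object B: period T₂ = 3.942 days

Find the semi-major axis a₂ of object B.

Convert to SI: T₁ = 342.6 days = 2.96006e+07 s; a₁ = 11.35 Gm = 1.135e+10 m; T₂ = 3.942 days = 340589 s.
Kepler's third law: (T₁/T₂)² = (a₁/a₂)³ ⇒ a₂ = a₁ · (T₂/T₁)^(2/3).
T₂/T₁ = 340589 / 2.96006e+07 = 0.0115061.
a₂ = 1.135e+10 · (0.0115061)^(2/3) m ≈ 5.785e+08 m = 578.5 Mm.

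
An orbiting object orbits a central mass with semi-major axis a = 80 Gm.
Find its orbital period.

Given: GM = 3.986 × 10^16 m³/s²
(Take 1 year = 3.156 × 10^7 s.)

Convert to SI: a = 80 Gm = 8e+10 m.
Kepler's third law: T = 2π √(a³ / GM).
Substituting a = 8e+10 m and GM = 3.986e+16 m³/s²:
T = 2π √((8e+10)³ / 3.986e+16) s
T ≈ 7.121e+08 s = 22.56 years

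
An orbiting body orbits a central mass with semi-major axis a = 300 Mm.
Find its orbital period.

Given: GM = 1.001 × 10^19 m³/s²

Convert to SI: a = 300 Mm = 3e+08 m.
Kepler's third law: T = 2π √(a³ / GM).
Substituting a = 3e+08 m and GM = 1.001e+19 m³/s²:
T = 2π √((3e+08)³ / 1.001e+19) s
T ≈ 1.032e+04 s = 2.866 hours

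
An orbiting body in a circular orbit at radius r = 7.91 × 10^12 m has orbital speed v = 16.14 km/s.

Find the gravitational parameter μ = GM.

Convert to SI: v = 16.14 km/s = 16140 m/s.
For a circular orbit v² = GM/r, so GM = v² · r.
GM = (16140)² · 7.91e+12 m³/s² ≈ 2.061e+21 m³/s² = 2.061 × 10^21 m³/s².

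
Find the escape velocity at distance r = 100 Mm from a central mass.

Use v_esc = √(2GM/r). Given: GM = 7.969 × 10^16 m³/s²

Convert to SI: r = 100 Mm = 1e+08 m.
Escape velocity comes from setting total energy to zero: ½v² − GM/r = 0 ⇒ v_esc = √(2GM / r).
v_esc = √(2 · 7.969e+16 / 1e+08) m/s ≈ 3.992e+04 m/s = 39.92 km/s.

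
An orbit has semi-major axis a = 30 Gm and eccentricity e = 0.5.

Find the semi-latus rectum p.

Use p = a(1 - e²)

Convert to SI: a = 30 Gm = 3e+10 m.
p = a (1 − e²).
p = 3e+10 · (1 − (0.5)²) = 3e+10 · 0.75 ≈ 2.25e+10 m = 22.5 Gm.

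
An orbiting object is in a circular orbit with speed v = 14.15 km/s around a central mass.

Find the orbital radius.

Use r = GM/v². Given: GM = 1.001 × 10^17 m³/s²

Convert to SI: v = 14.15 km/s = 14150 m/s.
For a circular orbit, v² = GM / r, so r = GM / v².
r = 1.001e+17 / (14150)² m ≈ 4.999e+08 m = 499.9 Mm.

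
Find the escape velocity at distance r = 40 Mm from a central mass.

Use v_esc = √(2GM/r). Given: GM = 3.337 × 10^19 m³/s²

Convert to SI: r = 40 Mm = 4e+07 m.
Escape velocity comes from setting total energy to zero: ½v² − GM/r = 0 ⇒ v_esc = √(2GM / r).
v_esc = √(2 · 3.337e+19 / 4e+07) m/s ≈ 1.292e+06 m/s = 1292 km/s.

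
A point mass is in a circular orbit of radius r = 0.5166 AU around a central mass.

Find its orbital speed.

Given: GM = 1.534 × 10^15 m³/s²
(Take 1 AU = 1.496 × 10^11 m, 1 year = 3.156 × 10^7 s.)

Convert to SI: r = 0.5166 AU = 7.72834e+10 m.
For a circular orbit, gravity supplies the centripetal force, so v = √(GM / r).
v = √(1.534e+15 / 7.72834e+10) m/s ≈ 140.9 m/s = 0.02972 AU/year.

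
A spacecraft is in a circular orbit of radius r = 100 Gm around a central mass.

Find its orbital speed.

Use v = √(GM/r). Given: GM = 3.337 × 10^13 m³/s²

Convert to SI: r = 100 Gm = 1e+11 m.
For a circular orbit, gravity supplies the centripetal force, so v = √(GM / r).
v = √(3.337e+13 / 1e+11) m/s ≈ 18.27 m/s = 18.27 m/s.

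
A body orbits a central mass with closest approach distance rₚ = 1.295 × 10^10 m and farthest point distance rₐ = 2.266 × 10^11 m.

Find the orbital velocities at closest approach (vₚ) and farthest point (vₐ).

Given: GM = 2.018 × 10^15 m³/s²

Use the vis-viva equation v² = GM(2/r − 1/a) with a = (rₚ + rₐ)/2 = (1.295e+10 + 2.266e+11)/2 = 1.19775e+11 m.
vₚ = √(GM · (2/rₚ − 1/a)) = √(2.018e+15 · (2/1.295e+10 − 1/1.19775e+11)) m/s ≈ 543 m/s = 543 m/s.
vₐ = √(GM · (2/rₐ − 1/a)) = √(2.018e+15 · (2/2.266e+11 − 1/1.19775e+11)) m/s ≈ 31.03 m/s = 31.03 m/s.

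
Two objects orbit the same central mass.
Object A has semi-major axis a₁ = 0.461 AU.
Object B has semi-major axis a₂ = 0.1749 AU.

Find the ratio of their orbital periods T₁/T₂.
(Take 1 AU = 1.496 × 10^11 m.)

Convert to SI: a₁ = 0.461 AU = 6.89656e+10 m; a₂ = 0.1749 AU = 2.6165e+10 m.
From Kepler's third law, (T₁/T₂)² = (a₁/a₂)³, so T₁/T₂ = (a₁/a₂)^(3/2).
a₁/a₂ = 6.89656e+10 / 2.6165e+10 = 2.63579.
T₁/T₂ = (2.63579)^(3/2) ≈ 4.279.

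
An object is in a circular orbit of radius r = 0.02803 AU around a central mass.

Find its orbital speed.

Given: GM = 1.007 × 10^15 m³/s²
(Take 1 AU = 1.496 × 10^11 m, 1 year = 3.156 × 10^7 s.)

Convert to SI: r = 0.02803 AU = 4.19329e+09 m.
For a circular orbit, gravity supplies the centripetal force, so v = √(GM / r).
v = √(1.007e+15 / 4.19329e+09) m/s ≈ 490 m/s = 0.1034 AU/year.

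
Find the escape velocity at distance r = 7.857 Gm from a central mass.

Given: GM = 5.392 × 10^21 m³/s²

Convert to SI: r = 7.857 Gm = 7.857e+09 m.
Escape velocity comes from setting total energy to zero: ½v² − GM/r = 0 ⇒ v_esc = √(2GM / r).
v_esc = √(2 · 5.392e+21 / 7.857e+09) m/s ≈ 1.172e+06 m/s = 1172 km/s.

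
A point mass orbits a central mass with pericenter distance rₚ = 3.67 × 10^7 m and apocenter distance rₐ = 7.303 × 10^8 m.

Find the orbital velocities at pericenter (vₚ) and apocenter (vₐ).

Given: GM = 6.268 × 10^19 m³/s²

Use the vis-viva equation v² = GM(2/r − 1/a) with a = (rₚ + rₐ)/2 = (3.67e+07 + 7.303e+08)/2 = 3.835e+08 m.
vₚ = √(GM · (2/rₚ − 1/a)) = √(6.268e+19 · (2/3.67e+07 − 1/3.835e+08)) m/s ≈ 1.803e+06 m/s = 1803 km/s.
vₐ = √(GM · (2/rₐ − 1/a)) = √(6.268e+19 · (2/7.303e+08 − 1/3.835e+08)) m/s ≈ 9.063e+04 m/s = 90.63 km/s.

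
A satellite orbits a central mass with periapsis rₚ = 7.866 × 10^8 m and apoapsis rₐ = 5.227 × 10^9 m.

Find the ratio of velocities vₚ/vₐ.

Conservation of angular momentum gives rₚvₚ = rₐvₐ, so vₚ/vₐ = rₐ/rₚ.
vₚ/vₐ = 5.227e+09 / 7.866e+08 ≈ 6.645.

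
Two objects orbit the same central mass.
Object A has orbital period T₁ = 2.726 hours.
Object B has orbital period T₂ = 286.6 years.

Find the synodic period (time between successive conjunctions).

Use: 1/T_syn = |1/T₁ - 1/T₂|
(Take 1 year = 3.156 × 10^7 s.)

Convert to SI: T₁ = 2.726 hours = 9813.6 s; T₂ = 286.6 years = 9.0451e+09 s.
T_syn = |T₁ · T₂ / (T₁ − T₂)|.
T_syn = |9813.6 · 9.0451e+09 / (9813.6 − 9.0451e+09)| s ≈ 9814 s = 2.726 hours.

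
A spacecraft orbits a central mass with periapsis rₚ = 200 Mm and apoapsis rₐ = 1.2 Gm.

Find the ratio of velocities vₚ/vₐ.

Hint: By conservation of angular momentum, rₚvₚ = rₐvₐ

Convert to SI: rₚ = 200 Mm = 2e+08 m; rₐ = 1.2 Gm = 1.2e+09 m.
Conservation of angular momentum gives rₚvₚ = rₐvₐ, so vₚ/vₐ = rₐ/rₚ.
vₚ/vₐ = 1.2e+09 / 2e+08 ≈ 6.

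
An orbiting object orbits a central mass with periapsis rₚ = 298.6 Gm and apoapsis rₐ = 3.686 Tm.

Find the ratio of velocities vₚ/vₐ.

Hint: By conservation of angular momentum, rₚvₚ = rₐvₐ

Convert to SI: rₚ = 298.6 Gm = 2.986e+11 m; rₐ = 3.686 Tm = 3.686e+12 m.
Conservation of angular momentum gives rₚvₚ = rₐvₐ, so vₚ/vₐ = rₐ/rₚ.
vₚ/vₐ = 3.686e+12 / 2.986e+11 ≈ 12.34.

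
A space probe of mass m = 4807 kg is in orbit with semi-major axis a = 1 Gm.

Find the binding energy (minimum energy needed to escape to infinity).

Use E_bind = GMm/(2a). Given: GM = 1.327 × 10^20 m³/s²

Convert to SI: a = 1 Gm = 1e+09 m.
Total orbital energy is E = −GMm/(2a); binding energy is E_bind = −E = GMm/(2a).
E_bind = 1.327e+20 · 4807 / (2 · 1e+09) J ≈ 3.189e+14 J = 318.9 TJ.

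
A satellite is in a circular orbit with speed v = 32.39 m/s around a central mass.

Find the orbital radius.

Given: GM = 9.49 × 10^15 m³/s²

For a circular orbit, v² = GM / r, so r = GM / v².
r = 9.49e+15 / (32.39)² m ≈ 9.046e+12 m = 9.046 × 10^12 m.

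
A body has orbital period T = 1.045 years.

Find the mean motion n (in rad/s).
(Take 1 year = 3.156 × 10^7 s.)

Convert to SI: T = 1.045 years = 3.29802e+07 s.
n = 2π / T.
n = 2π / 3.29802e+07 s ≈ 1.905e-07 rad/s.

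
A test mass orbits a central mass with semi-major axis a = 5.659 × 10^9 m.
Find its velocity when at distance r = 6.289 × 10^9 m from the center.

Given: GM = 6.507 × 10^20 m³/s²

Vis-viva: v = √(GM · (2/r − 1/a)).
2/r − 1/a = 2/6.289e+09 − 1/5.659e+09 = 1.41306e-10 m⁻¹.
v = √(6.507e+20 · 1.41306e-10) m/s ≈ 3.032e+05 m/s = 303.2 km/s.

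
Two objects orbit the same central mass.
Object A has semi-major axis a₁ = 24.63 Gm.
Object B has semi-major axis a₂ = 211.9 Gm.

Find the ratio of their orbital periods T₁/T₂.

Convert to SI: a₁ = 24.63 Gm = 2.463e+10 m; a₂ = 211.9 Gm = 2.119e+11 m.
From Kepler's third law, (T₁/T₂)² = (a₁/a₂)³, so T₁/T₂ = (a₁/a₂)^(3/2).
a₁/a₂ = 2.463e+10 / 2.119e+11 = 0.116234.
T₁/T₂ = (0.116234)^(3/2) ≈ 0.03963.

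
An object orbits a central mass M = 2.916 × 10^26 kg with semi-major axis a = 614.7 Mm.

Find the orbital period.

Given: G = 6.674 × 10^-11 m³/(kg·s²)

Convert to SI: a = 614.7 Mm = 6.147e+08 m.
GM = G · M = 6.674e-11 · 2.916e+26 = 1.94614e+16 m³/s².
Kepler's third law: T = 2π √(a³ / GM).
Substituting a = 6.147e+08 m and GM = 1.94614e+16 m³/s²:
T = 2π √((6.147e+08)³ / 1.94614e+16) s
T ≈ 6.864e+05 s = 7.945 days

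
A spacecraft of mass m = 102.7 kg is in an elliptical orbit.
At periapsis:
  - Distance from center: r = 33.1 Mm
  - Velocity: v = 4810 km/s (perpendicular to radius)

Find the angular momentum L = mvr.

Convert to SI: r = 33.1 Mm = 3.31e+07 m; v = 4810 km/s = 4.81e+06 m/s.
Since v is perpendicular to r, L = m · v · r.
L = 102.7 · 4.81e+06 · 3.31e+07 kg·m²/s ≈ 1.635e+16 kg·m²/s.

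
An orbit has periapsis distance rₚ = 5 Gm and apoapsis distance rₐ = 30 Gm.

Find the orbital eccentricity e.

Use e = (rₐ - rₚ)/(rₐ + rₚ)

Convert to SI: rₚ = 5 Gm = 5e+09 m; rₐ = 30 Gm = 3e+10 m.
e = (rₐ − rₚ) / (rₐ + rₚ).
e = (3e+10 − 5e+09) / (3e+10 + 5e+09) = 2.5e+10 / 3.5e+10 ≈ 0.7143.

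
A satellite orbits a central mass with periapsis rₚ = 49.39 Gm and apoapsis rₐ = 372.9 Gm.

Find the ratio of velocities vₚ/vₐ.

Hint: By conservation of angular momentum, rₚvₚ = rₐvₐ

Convert to SI: rₚ = 49.39 Gm = 4.939e+10 m; rₐ = 372.9 Gm = 3.729e+11 m.
Conservation of angular momentum gives rₚvₚ = rₐvₐ, so vₚ/vₐ = rₐ/rₚ.
vₚ/vₐ = 3.729e+11 / 4.939e+10 ≈ 7.55.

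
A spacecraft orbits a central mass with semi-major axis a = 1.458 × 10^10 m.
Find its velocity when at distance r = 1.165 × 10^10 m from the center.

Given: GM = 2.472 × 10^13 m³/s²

Vis-viva: v = √(GM · (2/r − 1/a)).
2/r − 1/a = 2/1.165e+10 − 1/1.458e+10 = 1.03087e-10 m⁻¹.
v = √(2.472e+13 · 1.03087e-10) m/s ≈ 50.48 m/s = 50.48 m/s.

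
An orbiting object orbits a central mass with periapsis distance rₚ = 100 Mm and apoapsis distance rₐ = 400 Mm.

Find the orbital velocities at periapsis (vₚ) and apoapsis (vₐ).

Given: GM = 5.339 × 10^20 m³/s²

Convert to SI: rₚ = 100 Mm = 1e+08 m; rₐ = 400 Mm = 4e+08 m.
Use the vis-viva equation v² = GM(2/r − 1/a) with a = (rₚ + rₐ)/2 = (1e+08 + 4e+08)/2 = 2.5e+08 m.
vₚ = √(GM · (2/rₚ − 1/a)) = √(5.339e+20 · (2/1e+08 − 1/2.5e+08)) m/s ≈ 2.923e+06 m/s = 2923 km/s.
vₐ = √(GM · (2/rₐ − 1/a)) = √(5.339e+20 · (2/4e+08 − 1/2.5e+08)) m/s ≈ 7.307e+05 m/s = 730.7 km/s.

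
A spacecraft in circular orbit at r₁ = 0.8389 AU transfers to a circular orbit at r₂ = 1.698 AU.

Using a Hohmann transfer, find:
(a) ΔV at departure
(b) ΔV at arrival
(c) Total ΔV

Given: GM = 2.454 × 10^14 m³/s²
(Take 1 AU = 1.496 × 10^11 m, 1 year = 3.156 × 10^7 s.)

Convert to SI: r₁ = 0.8389 AU = 1.25499e+11 m; r₂ = 1.698 AU = 2.54021e+11 m.
Transfer semi-major axis: a_t = (r₁ + r₂)/2 = (1.25499e+11 + 2.54021e+11)/2 = 1.8976e+11 m.
Circular speeds: v₁ = √(GM/r₁) = 44.2198 m/s, v₂ = √(GM/r₂) = 31.0815 m/s.
Transfer speeds (vis-viva v² = GM(2/r − 1/a_t)): v₁ᵗ = 51.1621 m/s, v₂ᵗ = 25.2767 m/s.
(a) ΔV₁ = |v₁ᵗ − v₁| ≈ 6.942 m/s = 0.001465 AU/year.
(b) ΔV₂ = |v₂ − v₂ᵗ| ≈ 5.805 m/s = 0.001225 AU/year.
(c) ΔV_total = ΔV₁ + ΔV₂ ≈ 12.75 m/s = 0.002689 AU/year.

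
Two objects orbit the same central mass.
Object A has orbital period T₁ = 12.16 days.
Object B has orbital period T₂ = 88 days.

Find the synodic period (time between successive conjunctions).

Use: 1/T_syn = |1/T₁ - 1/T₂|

Convert to SI: T₁ = 12.16 days = 1.05062e+06 s; T₂ = 88 days = 7.6032e+06 s.
T_syn = |T₁ · T₂ / (T₁ − T₂)|.
T_syn = |1.05062e+06 · 7.6032e+06 / (1.05062e+06 − 7.6032e+06)| s ≈ 1.219e+06 s = 14.11 days.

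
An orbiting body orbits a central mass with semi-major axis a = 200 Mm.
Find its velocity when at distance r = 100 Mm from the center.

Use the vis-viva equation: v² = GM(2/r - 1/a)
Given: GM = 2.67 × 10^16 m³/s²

Convert to SI: a = 200 Mm = 2e+08 m; r = 100 Mm = 1e+08 m.
Vis-viva: v = √(GM · (2/r − 1/a)).
2/r − 1/a = 2/1e+08 − 1/2e+08 = 1.5e-08 m⁻¹.
v = √(2.67e+16 · 1.5e-08) m/s ≈ 2.001e+04 m/s = 20.01 km/s.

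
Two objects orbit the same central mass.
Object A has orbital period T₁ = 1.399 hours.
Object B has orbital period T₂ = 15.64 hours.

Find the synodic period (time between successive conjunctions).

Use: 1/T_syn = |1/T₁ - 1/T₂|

Convert to SI: T₁ = 1.399 hours = 5036.4 s; T₂ = 15.64 hours = 56304 s.
T_syn = |T₁ · T₂ / (T₁ − T₂)|.
T_syn = |5036.4 · 56304 / (5036.4 − 56304)| s ≈ 5531 s = 1.536 hours.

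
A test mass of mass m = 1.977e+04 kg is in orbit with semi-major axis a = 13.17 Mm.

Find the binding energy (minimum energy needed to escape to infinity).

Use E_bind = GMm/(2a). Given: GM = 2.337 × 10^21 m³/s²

Convert to SI: a = 13.17 Mm = 1.317e+07 m.
Total orbital energy is E = −GMm/(2a); binding energy is E_bind = −E = GMm/(2a).
E_bind = 2.337e+21 · 1.977e+04 / (2 · 1.317e+07) J ≈ 1.754e+18 J = 1.754 EJ.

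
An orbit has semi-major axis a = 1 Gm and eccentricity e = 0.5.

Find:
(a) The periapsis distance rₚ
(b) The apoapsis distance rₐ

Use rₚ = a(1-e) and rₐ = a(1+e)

Convert to SI: a = 1 Gm = 1e+09 m.
(a) rₚ = a(1 − e) = 1e+09 · (1 − 0.5) = 1e+09 · 0.5 ≈ 5e+08 m = 500 Mm.
(b) rₐ = a(1 + e) = 1e+09 · (1 + 0.5) = 1e+09 · 1.5 ≈ 1.5e+09 m = 1.5 Gm.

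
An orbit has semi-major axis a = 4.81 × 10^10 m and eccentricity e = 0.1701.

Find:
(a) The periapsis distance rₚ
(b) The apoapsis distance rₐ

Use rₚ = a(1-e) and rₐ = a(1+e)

(a) rₚ = a(1 − e) = 4.81e+10 · (1 − 0.1701) = 4.81e+10 · 0.8299 ≈ 3.992e+10 m = 3.992 × 10^10 m.
(b) rₐ = a(1 + e) = 4.81e+10 · (1 + 0.1701) = 4.81e+10 · 1.1701 ≈ 5.628e+10 m = 5.628 × 10^10 m.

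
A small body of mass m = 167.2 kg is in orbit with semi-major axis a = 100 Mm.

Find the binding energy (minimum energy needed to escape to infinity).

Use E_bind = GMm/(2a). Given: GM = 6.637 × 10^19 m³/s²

Convert to SI: a = 100 Mm = 1e+08 m.
Total orbital energy is E = −GMm/(2a); binding energy is E_bind = −E = GMm/(2a).
E_bind = 6.637e+19 · 167.2 / (2 · 1e+08) J ≈ 5.549e+13 J = 55.49 TJ.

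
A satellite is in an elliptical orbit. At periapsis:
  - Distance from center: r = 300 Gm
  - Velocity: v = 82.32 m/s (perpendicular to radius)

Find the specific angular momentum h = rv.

Convert to SI: r = 300 Gm = 3e+11 m.
With v perpendicular to r, h = r · v.
h = 3e+11 · 82.32 m²/s ≈ 2.47e+13 m²/s.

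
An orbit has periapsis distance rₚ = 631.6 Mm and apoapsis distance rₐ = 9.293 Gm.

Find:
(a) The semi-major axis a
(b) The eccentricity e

Convert to SI: rₚ = 631.6 Mm = 6.316e+08 m; rₐ = 9.293 Gm = 9.293e+09 m.
(a) a = (rₚ + rₐ) / 2 = (6.316e+08 + 9.293e+09) / 2 ≈ 4.962e+09 m = 4.962 Gm.
(b) e = (rₐ − rₚ) / (rₐ + rₚ) = (9.293e+09 − 6.316e+08) / (9.293e+09 + 6.316e+08) ≈ 0.8727.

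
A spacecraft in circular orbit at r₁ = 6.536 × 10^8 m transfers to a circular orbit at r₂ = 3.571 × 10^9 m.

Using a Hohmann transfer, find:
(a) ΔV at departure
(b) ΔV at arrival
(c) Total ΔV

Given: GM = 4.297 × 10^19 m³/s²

Transfer semi-major axis: a_t = (r₁ + r₂)/2 = (6.536e+08 + 3.571e+09)/2 = 2.1123e+09 m.
Circular speeds: v₁ = √(GM/r₁) = 256405 m/s, v₂ = √(GM/r₂) = 109695 m/s.
Transfer speeds (vis-viva v² = GM(2/r − 1/a_t)): v₁ᵗ = 333383 m/s, v₂ᵗ = 61019.1 m/s.
(a) ΔV₁ = |v₁ᵗ − v₁| ≈ 7.698e+04 m/s = 76.98 km/s.
(b) ΔV₂ = |v₂ − v₂ᵗ| ≈ 4.868e+04 m/s = 48.68 km/s.
(c) ΔV_total = ΔV₁ + ΔV₂ ≈ 1.257e+05 m/s = 125.7 km/s.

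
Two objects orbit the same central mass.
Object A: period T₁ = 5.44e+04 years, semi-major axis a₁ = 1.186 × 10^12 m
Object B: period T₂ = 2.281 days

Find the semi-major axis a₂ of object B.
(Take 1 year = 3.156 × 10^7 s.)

Convert to SI: T₁ = 5.44e+04 years = 1.71686e+12 s; T₂ = 2.281 days = 197078 s.
Kepler's third law: (T₁/T₂)² = (a₁/a₂)³ ⇒ a₂ = a₁ · (T₂/T₁)^(2/3).
T₂/T₁ = 197078 / 1.71686e+12 = 1.1479e-07.
a₂ = 1.186e+12 · (1.1479e-07)^(2/3) m ≈ 2.801e+07 m = 2.801 × 10^7 m.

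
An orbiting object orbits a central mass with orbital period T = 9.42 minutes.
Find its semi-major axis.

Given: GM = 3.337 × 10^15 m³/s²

Convert to SI: T = 9.42 minutes = 565.2 s.
Invert Kepler's third law: a = (GM · T² / (4π²))^(1/3).
Substituting T = 565.2 s and GM = 3.337e+15 m³/s²:
a = (3.337e+15 · (565.2)² / (4π²))^(1/3) m
a ≈ 3e+06 m = 3 Mm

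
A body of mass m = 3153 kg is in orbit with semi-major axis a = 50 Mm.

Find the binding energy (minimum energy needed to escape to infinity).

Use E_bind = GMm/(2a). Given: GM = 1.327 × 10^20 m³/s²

Convert to SI: a = 50 Mm = 5e+07 m.
Total orbital energy is E = −GMm/(2a); binding energy is E_bind = −E = GMm/(2a).
E_bind = 1.327e+20 · 3153 / (2 · 5e+07) J ≈ 4.184e+15 J = 4.184 PJ.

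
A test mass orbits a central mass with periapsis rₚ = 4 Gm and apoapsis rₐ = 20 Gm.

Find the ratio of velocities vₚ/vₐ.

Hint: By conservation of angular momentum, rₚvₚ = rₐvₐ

Convert to SI: rₚ = 4 Gm = 4e+09 m; rₐ = 20 Gm = 2e+10 m.
Conservation of angular momentum gives rₚvₚ = rₐvₐ, so vₚ/vₐ = rₐ/rₚ.
vₚ/vₐ = 2e+10 / 4e+09 ≈ 5.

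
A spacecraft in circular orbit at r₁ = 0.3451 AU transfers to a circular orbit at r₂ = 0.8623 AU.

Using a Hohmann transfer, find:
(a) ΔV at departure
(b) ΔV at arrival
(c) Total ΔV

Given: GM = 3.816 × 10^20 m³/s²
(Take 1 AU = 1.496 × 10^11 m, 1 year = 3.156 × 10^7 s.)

Convert to SI: r₁ = 0.3451 AU = 5.1627e+10 m; r₂ = 0.8623 AU = 1.29e+11 m.
Transfer semi-major axis: a_t = (r₁ + r₂)/2 = (5.1627e+10 + 1.29e+11)/2 = 9.03135e+10 m.
Circular speeds: v₁ = √(GM/r₁) = 85973.8 m/s, v₂ = √(GM/r₂) = 54388.8 m/s.
Transfer speeds (vis-viva v² = GM(2/r − 1/a_t)): v₁ᵗ = 102751 m/s, v₂ᵗ = 41121.7 m/s.
(a) ΔV₁ = |v₁ᵗ − v₁| ≈ 1.678e+04 m/s = 3.539 AU/year.
(b) ΔV₂ = |v₂ − v₂ᵗ| ≈ 1.327e+04 m/s = 2.799 AU/year.
(c) ΔV_total = ΔV₁ + ΔV₂ ≈ 3.004e+04 m/s = 6.338 AU/year.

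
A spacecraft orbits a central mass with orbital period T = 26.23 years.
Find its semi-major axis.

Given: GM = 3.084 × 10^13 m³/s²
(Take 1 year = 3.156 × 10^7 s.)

Convert to SI: T = 26.23 years = 8.27819e+08 s.
Invert Kepler's third law: a = (GM · T² / (4π²))^(1/3).
Substituting T = 8.27819e+08 s and GM = 3.084e+13 m³/s²:
a = (3.084e+13 · (8.27819e+08)² / (4π²))^(1/3) m
a ≈ 8.12e+09 m = 8.12 Gm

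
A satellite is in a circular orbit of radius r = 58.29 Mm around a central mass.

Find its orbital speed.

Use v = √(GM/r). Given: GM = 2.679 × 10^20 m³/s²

Convert to SI: r = 58.29 Mm = 5.829e+07 m.
For a circular orbit, gravity supplies the centripetal force, so v = √(GM / r).
v = √(2.679e+20 / 5.829e+07) m/s ≈ 2.144e+06 m/s = 2144 km/s.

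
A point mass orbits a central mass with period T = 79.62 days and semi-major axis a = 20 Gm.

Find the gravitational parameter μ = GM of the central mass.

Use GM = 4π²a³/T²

Convert to SI: T = 79.62 days = 6.87917e+06 s; a = 20 Gm = 2e+10 m.
GM = 4π² · a³ / T².
GM = 4π² · (2e+10)³ / (6.87917e+06)² m³/s² ≈ 6.674e+18 m³/s² = 6.674 × 10^18 m³/s².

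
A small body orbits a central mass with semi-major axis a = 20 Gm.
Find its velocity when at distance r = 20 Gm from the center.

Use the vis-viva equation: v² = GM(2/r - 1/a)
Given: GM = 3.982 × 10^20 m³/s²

Convert to SI: a = 20 Gm = 2e+10 m; r = 20 Gm = 2e+10 m.
Vis-viva: v = √(GM · (2/r − 1/a)).
2/r − 1/a = 2/2e+10 − 1/2e+10 = 5e-11 m⁻¹.
v = √(3.982e+20 · 5e-11) m/s ≈ 1.411e+05 m/s = 141.1 km/s.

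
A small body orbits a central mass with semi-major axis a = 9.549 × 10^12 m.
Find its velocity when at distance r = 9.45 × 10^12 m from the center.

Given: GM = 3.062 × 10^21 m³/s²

Vis-viva: v = √(GM · (2/r − 1/a)).
2/r − 1/a = 2/9.45e+12 − 1/9.549e+12 = 1.06917e-13 m⁻¹.
v = √(3.062e+21 · 1.06917e-13) m/s ≈ 1.809e+04 m/s = 18.09 km/s.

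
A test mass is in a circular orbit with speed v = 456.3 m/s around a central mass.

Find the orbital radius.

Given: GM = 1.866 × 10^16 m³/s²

For a circular orbit, v² = GM / r, so r = GM / v².
r = 1.866e+16 / (456.3)² m ≈ 8.962e+10 m = 8.962 × 10^10 m.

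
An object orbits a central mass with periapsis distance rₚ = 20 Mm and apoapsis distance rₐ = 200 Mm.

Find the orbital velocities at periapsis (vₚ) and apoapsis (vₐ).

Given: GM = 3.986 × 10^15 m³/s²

Convert to SI: rₚ = 20 Mm = 2e+07 m; rₐ = 200 Mm = 2e+08 m.
Use the vis-viva equation v² = GM(2/r − 1/a) with a = (rₚ + rₐ)/2 = (2e+07 + 2e+08)/2 = 1.1e+08 m.
vₚ = √(GM · (2/rₚ − 1/a)) = √(3.986e+15 · (2/2e+07 − 1/1.1e+08)) m/s ≈ 1.904e+04 m/s = 19.04 km/s.
vₐ = √(GM · (2/rₐ − 1/a)) = √(3.986e+15 · (2/2e+08 − 1/1.1e+08)) m/s ≈ 1904 m/s = 1.904 km/s.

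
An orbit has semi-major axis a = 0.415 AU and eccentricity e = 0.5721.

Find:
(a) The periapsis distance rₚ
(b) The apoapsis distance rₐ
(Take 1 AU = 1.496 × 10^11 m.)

Convert to SI: a = 0.415 AU = 6.2084e+10 m.
(a) rₚ = a(1 − e) = 6.2084e+10 · (1 − 0.5721) = 6.2084e+10 · 0.4279 ≈ 2.657e+10 m = 0.1776 AU.
(b) rₐ = a(1 + e) = 6.2084e+10 · (1 + 0.5721) = 6.2084e+10 · 1.5721 ≈ 9.76e+10 m = 0.6524 AU.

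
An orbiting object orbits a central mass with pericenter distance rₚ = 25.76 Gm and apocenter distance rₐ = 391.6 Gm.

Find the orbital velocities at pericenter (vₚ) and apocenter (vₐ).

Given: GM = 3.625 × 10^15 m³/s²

Convert to SI: rₚ = 25.76 Gm = 2.576e+10 m; rₐ = 391.6 Gm = 3.916e+11 m.
Use the vis-viva equation v² = GM(2/r − 1/a) with a = (rₚ + rₐ)/2 = (2.576e+10 + 3.916e+11)/2 = 2.0868e+11 m.
vₚ = √(GM · (2/rₚ − 1/a)) = √(3.625e+15 · (2/2.576e+10 − 1/2.0868e+11)) m/s ≈ 513.9 m/s = 513.9 m/s.
vₐ = √(GM · (2/rₐ − 1/a)) = √(3.625e+15 · (2/3.916e+11 − 1/2.0868e+11)) m/s ≈ 33.8 m/s = 33.8 m/s.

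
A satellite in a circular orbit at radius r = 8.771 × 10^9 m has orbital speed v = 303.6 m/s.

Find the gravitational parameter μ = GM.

For a circular orbit v² = GM/r, so GM = v² · r.
GM = (303.6)² · 8.771e+09 m³/s² ≈ 8.084e+14 m³/s² = 8.084 × 10^14 m³/s².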